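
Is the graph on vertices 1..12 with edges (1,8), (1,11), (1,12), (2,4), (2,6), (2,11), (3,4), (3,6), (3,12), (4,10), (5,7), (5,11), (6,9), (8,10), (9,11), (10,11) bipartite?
Yes. Partition: {1, 2, 3, 5, 9, 10}, {4, 6, 7, 8, 11, 12}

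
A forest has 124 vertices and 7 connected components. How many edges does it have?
117 (Each of the 7 component trees on V_i vertices has V_i - 1 edges; summing gives V - C = 124 - 7 = 117)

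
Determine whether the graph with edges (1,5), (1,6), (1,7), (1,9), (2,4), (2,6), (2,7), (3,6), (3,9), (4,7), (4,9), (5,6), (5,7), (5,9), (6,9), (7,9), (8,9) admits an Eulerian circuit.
No (6 vertices have odd degree: {2, 4, 6, 7, 8, 9}; Eulerian circuit requires 0)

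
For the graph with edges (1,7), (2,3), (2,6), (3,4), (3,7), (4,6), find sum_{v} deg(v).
12 (handshake: sum of degrees = 2|E| = 2 x 6 = 12)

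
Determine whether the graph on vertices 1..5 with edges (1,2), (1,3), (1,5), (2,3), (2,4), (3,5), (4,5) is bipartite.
No (odd cycle of length 3: 2 -> 1 -> 3 -> 2)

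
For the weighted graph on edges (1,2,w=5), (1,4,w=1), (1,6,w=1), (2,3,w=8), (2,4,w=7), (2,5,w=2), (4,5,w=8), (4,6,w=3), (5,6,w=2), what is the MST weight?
14 (MST edges: (1,4,w=1), (1,6,w=1), (2,3,w=8), (2,5,w=2), (5,6,w=2); sum of weights 1 + 1 + 8 + 2 + 2 = 14)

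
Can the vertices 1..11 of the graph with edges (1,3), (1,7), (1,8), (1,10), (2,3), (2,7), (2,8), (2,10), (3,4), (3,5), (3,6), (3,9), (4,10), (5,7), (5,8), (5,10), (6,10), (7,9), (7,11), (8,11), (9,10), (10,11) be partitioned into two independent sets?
Yes. Partition: {1, 2, 4, 5, 6, 9, 11}, {3, 7, 8, 10}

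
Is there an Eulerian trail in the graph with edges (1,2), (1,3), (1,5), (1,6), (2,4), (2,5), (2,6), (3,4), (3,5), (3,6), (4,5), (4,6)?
Yes — and in fact it has an Eulerian circuit (the graph is connected and all 6 vertices have even degree)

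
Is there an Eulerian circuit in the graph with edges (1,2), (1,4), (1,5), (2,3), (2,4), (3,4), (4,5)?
No (2 vertices have odd degree: {1, 2}; Eulerian circuit requires 0)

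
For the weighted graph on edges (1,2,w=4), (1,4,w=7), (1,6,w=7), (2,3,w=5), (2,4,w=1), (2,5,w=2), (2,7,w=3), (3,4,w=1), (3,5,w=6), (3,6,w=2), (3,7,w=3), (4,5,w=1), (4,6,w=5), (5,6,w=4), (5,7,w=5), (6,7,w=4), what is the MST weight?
12 (MST edges: (1,2,w=4), (2,4,w=1), (2,7,w=3), (3,4,w=1), (3,6,w=2), (4,5,w=1); sum of weights 4 + 1 + 3 + 1 + 2 + 1 = 12)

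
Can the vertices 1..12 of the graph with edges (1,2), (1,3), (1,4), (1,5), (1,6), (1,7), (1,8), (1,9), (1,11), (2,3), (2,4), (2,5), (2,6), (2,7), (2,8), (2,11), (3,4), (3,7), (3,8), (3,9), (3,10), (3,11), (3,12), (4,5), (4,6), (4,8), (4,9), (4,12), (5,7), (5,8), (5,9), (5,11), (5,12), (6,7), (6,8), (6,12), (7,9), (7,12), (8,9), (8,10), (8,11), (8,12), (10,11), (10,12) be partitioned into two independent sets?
No (odd cycle of length 3: 8 -> 1 -> 2 -> 8)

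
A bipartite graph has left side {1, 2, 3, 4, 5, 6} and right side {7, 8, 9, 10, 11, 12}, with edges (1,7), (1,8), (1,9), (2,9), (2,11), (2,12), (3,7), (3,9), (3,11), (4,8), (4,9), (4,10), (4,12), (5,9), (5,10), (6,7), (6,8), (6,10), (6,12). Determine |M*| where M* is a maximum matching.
6 (matching: (1,9), (2,12), (3,11), (4,8), (5,10), (6,7); upper bound min(|L|,|R|) = min(6,6) = 6)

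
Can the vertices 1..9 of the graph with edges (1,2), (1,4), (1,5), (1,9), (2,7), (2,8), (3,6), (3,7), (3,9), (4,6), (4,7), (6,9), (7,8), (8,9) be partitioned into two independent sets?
No (odd cycle of length 3: 6 -> 9 -> 3 -> 6)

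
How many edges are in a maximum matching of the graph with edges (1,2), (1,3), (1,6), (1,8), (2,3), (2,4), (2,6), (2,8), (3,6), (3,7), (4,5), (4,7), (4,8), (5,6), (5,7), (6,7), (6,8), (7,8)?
4 (matching: (1,8), (2,3), (4,5), (6,7); upper bound floor(n/2) = floor(8/2) = 4)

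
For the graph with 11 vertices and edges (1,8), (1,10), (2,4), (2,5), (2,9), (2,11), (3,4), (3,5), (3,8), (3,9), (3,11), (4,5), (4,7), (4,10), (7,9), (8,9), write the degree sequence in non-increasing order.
[5, 5, 4, 4, 3, 3, 2, 2, 2, 2, 0] (degrees: deg(1)=2, deg(2)=4, deg(3)=5, deg(4)=5, deg(5)=3, deg(6)=0, deg(7)=2, deg(8)=3, deg(9)=4, deg(10)=2, deg(11)=2)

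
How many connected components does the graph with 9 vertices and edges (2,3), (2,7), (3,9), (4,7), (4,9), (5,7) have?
4 (components: {1}, {2, 3, 4, 5, 7, 9}, {6}, {8})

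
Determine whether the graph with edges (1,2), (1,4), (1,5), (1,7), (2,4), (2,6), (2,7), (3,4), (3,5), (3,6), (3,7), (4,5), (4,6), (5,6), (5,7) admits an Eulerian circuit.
No (2 vertices have odd degree: {4, 5}; Eulerian circuit requires 0)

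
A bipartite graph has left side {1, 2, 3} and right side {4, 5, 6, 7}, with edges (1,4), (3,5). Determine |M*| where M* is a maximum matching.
2 (matching: (1,4), (3,5); upper bound min(|L|,|R|) = min(3,4) = 3)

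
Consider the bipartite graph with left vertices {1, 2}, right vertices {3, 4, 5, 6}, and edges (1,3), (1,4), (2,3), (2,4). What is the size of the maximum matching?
2 (matching: (1,4), (2,3); upper bound min(|L|,|R|) = min(2,4) = 2)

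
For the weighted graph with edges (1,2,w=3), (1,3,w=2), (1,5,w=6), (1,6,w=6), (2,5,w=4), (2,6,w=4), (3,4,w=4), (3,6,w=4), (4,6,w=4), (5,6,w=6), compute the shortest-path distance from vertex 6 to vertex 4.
4 (path: 6 -> 4; weights 4 = 4)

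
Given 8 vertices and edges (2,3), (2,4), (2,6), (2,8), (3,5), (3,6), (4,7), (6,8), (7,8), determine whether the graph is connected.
No, it has 2 components: {1}, {2, 3, 4, 5, 6, 7, 8}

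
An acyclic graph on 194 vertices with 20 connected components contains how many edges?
174 (Each of the 20 component trees on V_i vertices has V_i - 1 edges; summing gives V - C = 194 - 20 = 174)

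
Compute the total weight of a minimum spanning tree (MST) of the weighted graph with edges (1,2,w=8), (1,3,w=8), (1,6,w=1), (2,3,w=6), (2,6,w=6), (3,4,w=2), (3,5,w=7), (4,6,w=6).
22 (MST edges: (1,6,w=1), (2,3,w=6), (2,6,w=6), (3,4,w=2), (3,5,w=7); sum of weights 1 + 6 + 6 + 2 + 7 = 22)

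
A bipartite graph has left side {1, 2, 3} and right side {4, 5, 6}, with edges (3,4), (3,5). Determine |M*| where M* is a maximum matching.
1 (matching: (3,5); upper bound min(|L|,|R|) = min(3,3) = 3)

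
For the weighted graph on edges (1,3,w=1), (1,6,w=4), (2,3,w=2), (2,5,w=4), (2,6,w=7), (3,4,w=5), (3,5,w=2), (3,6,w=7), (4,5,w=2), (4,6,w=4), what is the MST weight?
11 (MST edges: (1,3,w=1), (1,6,w=4), (2,3,w=2), (3,5,w=2), (4,5,w=2); sum of weights 1 + 4 + 2 + 2 + 2 = 11)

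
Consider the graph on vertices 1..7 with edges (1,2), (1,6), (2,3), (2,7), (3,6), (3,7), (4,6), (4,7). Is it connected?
No, it has 2 components: {1, 2, 3, 4, 6, 7}, {5}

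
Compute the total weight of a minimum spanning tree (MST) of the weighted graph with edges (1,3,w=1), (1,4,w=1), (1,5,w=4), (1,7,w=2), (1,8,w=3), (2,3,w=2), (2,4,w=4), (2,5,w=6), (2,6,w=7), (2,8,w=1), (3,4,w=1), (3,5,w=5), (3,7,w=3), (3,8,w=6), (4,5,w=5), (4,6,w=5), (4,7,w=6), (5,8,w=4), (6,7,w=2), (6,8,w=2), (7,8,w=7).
13 (MST edges: (1,3,w=1), (1,4,w=1), (1,5,w=4), (1,7,w=2), (2,3,w=2), (2,8,w=1), (6,8,w=2); sum of weights 1 + 1 + 4 + 2 + 2 + 1 + 2 = 13)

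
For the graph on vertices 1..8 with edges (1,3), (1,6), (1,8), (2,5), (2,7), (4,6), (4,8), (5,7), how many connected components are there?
2 (components: {1, 3, 4, 6, 8}, {2, 5, 7})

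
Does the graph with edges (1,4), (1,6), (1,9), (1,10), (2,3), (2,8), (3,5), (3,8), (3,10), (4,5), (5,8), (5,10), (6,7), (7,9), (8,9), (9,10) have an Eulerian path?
Yes — and in fact it has an Eulerian circuit (the graph is connected and all 10 vertices have even degree)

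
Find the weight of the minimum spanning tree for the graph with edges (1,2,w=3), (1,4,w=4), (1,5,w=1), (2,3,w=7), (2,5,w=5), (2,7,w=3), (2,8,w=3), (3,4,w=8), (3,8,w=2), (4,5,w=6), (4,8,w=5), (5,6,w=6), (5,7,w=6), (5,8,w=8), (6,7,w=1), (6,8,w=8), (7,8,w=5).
17 (MST edges: (1,2,w=3), (1,4,w=4), (1,5,w=1), (2,7,w=3), (2,8,w=3), (3,8,w=2), (6,7,w=1); sum of weights 3 + 4 + 1 + 3 + 3 + 2 + 1 = 17)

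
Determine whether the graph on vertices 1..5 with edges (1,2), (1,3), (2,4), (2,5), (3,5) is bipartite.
Yes. Partition: {1, 4, 5}, {2, 3}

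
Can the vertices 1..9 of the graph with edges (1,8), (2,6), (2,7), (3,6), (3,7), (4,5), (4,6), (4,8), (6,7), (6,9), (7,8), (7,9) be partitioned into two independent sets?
No (odd cycle of length 3: 9 -> 7 -> 6 -> 9)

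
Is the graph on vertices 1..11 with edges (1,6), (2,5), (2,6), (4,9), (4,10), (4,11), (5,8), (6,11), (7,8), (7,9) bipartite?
Yes. Partition: {1, 2, 3, 8, 9, 10, 11}, {4, 5, 6, 7}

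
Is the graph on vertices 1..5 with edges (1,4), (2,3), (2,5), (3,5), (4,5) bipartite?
No (odd cycle of length 3: 2 -> 5 -> 3 -> 2)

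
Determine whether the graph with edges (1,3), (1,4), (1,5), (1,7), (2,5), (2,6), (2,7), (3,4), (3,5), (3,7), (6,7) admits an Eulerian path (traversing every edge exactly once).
Yes (the graph is connected and exactly 2 vertices have odd degree: {2, 5}; any Eulerian path must start and end at those)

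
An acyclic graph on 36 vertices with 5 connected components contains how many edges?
31 (Each of the 5 component trees on V_i vertices has V_i - 1 edges; summing gives V - C = 36 - 5 = 31)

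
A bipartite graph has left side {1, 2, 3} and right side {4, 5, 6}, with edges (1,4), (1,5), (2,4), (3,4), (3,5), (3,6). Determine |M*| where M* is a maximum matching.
3 (matching: (1,5), (2,4), (3,6); upper bound min(|L|,|R|) = min(3,3) = 3)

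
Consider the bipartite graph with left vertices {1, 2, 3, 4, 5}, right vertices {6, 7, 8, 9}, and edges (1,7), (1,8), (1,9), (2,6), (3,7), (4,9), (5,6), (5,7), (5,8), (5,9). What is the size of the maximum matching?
4 (matching: (1,9), (2,6), (3,7), (5,8); upper bound min(|L|,|R|) = min(5,4) = 4)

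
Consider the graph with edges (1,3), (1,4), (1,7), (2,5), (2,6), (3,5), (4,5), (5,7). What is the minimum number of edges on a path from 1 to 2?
3 (path: 1 -> 4 -> 5 -> 2, 3 edges)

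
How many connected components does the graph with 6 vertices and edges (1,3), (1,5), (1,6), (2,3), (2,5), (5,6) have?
2 (components: {1, 2, 3, 5, 6}, {4})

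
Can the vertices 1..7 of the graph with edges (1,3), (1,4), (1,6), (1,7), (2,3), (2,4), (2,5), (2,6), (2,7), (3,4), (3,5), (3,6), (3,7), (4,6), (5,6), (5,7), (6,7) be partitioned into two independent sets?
No (odd cycle of length 3: 7 -> 1 -> 3 -> 7)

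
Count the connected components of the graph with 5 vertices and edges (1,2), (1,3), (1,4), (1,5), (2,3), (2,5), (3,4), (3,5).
1 (components: {1, 2, 3, 4, 5})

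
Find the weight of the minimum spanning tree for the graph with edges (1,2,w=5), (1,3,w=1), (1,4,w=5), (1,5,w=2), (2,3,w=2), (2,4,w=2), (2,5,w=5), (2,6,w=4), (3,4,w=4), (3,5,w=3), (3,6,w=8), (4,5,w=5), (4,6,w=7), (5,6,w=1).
8 (MST edges: (1,3,w=1), (1,5,w=2), (2,3,w=2), (2,4,w=2), (5,6,w=1); sum of weights 1 + 2 + 2 + 2 + 1 = 8)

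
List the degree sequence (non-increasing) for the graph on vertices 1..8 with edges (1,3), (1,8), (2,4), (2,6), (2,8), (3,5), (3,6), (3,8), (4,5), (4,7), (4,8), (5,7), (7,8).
[5, 4, 4, 3, 3, 3, 2, 2] (degrees: deg(1)=2, deg(2)=3, deg(3)=4, deg(4)=4, deg(5)=3, deg(6)=2, deg(7)=3, deg(8)=5)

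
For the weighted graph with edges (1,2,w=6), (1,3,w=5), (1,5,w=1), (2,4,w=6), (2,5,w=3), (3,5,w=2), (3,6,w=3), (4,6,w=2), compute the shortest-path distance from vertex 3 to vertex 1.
3 (path: 3 -> 5 -> 1; weights 2 + 1 = 3)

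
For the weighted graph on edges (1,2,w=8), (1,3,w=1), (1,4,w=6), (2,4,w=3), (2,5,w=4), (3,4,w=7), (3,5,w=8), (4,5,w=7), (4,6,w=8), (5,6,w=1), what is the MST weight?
15 (MST edges: (1,3,w=1), (1,4,w=6), (2,4,w=3), (2,5,w=4), (5,6,w=1); sum of weights 1 + 6 + 3 + 4 + 1 = 15)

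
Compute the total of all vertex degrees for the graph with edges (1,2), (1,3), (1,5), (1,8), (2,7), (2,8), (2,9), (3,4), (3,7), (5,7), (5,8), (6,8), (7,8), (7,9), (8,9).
30 (handshake: sum of degrees = 2|E| = 2 x 15 = 30)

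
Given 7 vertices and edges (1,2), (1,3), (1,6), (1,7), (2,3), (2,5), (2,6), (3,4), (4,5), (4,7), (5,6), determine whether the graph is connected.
Yes (BFS from 1 visits [1, 2, 3, 6, 7, 5, 4] — all 7 vertices reached)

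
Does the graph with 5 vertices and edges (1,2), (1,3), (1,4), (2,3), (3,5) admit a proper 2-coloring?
No (odd cycle of length 3: 3 -> 1 -> 2 -> 3)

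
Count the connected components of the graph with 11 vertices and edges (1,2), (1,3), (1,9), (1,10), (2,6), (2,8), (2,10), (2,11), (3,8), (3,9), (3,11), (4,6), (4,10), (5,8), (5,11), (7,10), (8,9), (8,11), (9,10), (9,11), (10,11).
1 (components: {1, 2, 3, 4, 5, 6, 7, 8, 9, 10, 11})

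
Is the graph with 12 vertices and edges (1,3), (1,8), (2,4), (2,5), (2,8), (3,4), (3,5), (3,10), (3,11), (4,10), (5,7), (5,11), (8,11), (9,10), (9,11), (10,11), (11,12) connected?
No, it has 2 components: {1, 2, 3, 4, 5, 7, 8, 9, 10, 11, 12}, {6}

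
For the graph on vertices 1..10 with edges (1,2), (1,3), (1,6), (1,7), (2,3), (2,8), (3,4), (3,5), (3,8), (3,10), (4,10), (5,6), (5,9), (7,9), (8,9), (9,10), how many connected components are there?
1 (components: {1, 2, 3, 4, 5, 6, 7, 8, 9, 10})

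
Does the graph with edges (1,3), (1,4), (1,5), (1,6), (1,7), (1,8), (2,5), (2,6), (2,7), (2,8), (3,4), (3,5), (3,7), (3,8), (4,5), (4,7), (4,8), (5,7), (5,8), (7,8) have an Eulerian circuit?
No (2 vertices have odd degree: {3, 4}; Eulerian circuit requires 0)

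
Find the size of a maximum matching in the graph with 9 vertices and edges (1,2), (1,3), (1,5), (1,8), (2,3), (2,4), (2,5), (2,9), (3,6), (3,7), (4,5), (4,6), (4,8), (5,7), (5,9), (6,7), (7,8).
4 (matching: (1,8), (2,9), (3,7), (4,6); upper bound floor(n/2) = floor(9/2) = 4)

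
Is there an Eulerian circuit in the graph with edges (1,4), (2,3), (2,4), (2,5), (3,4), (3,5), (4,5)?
No (4 vertices have odd degree: {1, 2, 3, 5}; Eulerian circuit requires 0)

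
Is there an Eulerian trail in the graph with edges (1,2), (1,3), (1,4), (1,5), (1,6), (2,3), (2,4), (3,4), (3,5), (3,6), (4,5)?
No (4 vertices have odd degree: {1, 2, 3, 5}; Eulerian path requires 0 or 2)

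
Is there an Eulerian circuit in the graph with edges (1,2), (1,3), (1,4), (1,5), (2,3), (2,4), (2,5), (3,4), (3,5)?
No (2 vertices have odd degree: {4, 5}; Eulerian circuit requires 0)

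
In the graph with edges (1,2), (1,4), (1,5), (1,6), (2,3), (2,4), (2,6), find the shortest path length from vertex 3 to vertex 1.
2 (path: 3 -> 2 -> 1, 2 edges)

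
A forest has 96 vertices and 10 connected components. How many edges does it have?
86 (Each of the 10 component trees on V_i vertices has V_i - 1 edges; summing gives V - C = 96 - 10 = 86)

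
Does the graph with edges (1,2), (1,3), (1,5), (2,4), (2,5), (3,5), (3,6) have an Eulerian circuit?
No (6 vertices have odd degree: {1, 2, 3, 4, 5, 6}; Eulerian circuit requires 0)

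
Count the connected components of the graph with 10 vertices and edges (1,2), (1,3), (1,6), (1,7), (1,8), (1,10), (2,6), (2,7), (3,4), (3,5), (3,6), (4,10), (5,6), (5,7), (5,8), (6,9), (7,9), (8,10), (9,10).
1 (components: {1, 2, 3, 4, 5, 6, 7, 8, 9, 10})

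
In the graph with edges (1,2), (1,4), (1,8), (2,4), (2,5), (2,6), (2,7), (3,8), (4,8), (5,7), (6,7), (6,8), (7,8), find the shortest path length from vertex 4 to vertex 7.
2 (path: 4 -> 8 -> 7, 2 edges)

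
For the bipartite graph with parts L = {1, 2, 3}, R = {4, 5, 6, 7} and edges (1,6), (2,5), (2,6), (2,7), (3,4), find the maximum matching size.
3 (matching: (1,6), (2,7), (3,4); upper bound min(|L|,|R|) = min(3,4) = 3)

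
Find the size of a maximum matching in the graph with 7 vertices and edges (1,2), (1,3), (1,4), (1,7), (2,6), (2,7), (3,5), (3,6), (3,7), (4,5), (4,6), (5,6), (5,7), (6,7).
3 (matching: (1,4), (3,5), (6,7); upper bound floor(n/2) = floor(7/2) = 3)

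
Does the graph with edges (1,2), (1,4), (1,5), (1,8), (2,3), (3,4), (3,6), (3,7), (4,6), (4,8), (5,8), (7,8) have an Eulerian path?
Yes — and in fact it has an Eulerian circuit (the graph is connected and all 8 vertices have even degree)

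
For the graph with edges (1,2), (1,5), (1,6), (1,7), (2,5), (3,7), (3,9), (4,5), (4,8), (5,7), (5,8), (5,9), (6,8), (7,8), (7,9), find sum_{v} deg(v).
30 (handshake: sum of degrees = 2|E| = 2 x 15 = 30)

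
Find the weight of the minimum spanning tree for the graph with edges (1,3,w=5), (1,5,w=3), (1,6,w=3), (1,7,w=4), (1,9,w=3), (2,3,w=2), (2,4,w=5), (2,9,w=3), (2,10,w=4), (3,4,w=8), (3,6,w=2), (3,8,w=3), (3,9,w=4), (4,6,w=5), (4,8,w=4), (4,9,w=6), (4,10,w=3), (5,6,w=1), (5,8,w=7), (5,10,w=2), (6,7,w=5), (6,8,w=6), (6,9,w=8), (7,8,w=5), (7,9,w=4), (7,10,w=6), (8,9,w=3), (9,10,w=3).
23 (MST edges: (1,5,w=3), (1,7,w=4), (1,9,w=3), (2,3,w=2), (3,6,w=2), (3,8,w=3), (4,10,w=3), (5,6,w=1), (5,10,w=2); sum of weights 3 + 4 + 3 + 2 + 2 + 3 + 3 + 1 + 2 = 23)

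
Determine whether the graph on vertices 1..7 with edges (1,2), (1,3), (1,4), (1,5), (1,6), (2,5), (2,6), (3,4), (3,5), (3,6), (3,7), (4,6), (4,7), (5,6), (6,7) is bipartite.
No (odd cycle of length 3: 2 -> 1 -> 6 -> 2)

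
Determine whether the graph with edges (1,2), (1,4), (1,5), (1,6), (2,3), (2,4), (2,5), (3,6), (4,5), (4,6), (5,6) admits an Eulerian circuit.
Yes (the graph is connected and all 6 vertices have even degree)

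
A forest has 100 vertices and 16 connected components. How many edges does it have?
84 (Each of the 16 component trees on V_i vertices has V_i - 1 edges; summing gives V - C = 100 - 16 = 84)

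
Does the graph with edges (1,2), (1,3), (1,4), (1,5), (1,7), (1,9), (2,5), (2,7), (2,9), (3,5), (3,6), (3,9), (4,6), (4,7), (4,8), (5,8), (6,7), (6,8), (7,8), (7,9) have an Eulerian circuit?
Yes (the graph is connected and all 9 vertices have even degree)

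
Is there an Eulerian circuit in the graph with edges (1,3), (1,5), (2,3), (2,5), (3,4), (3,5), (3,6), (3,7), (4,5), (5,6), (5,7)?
Yes (the graph is connected and all 7 vertices have even degree)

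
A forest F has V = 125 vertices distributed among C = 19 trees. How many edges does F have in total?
106 (Each of the 19 component trees on V_i vertices has V_i - 1 edges; summing gives V - C = 125 - 19 = 106)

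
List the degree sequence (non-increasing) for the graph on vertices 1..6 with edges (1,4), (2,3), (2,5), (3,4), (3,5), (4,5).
[3, 3, 3, 2, 1, 0] (degrees: deg(1)=1, deg(2)=2, deg(3)=3, deg(4)=3, deg(5)=3, deg(6)=0)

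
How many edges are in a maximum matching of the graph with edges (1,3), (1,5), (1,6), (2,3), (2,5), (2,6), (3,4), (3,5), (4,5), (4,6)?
3 (matching: (1,6), (2,3), (4,5); upper bound floor(n/2) = floor(6/2) = 3)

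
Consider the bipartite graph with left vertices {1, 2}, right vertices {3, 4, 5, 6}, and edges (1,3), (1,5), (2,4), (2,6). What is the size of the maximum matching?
2 (matching: (1,5), (2,6); upper bound min(|L|,|R|) = min(2,4) = 2)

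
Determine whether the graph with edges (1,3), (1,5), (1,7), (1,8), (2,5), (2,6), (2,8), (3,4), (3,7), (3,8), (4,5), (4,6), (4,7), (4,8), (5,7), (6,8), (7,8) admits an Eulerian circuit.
No (4 vertices have odd degree: {2, 4, 6, 7}; Eulerian circuit requires 0)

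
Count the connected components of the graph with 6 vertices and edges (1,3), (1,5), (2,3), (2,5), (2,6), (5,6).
2 (components: {1, 2, 3, 5, 6}, {4})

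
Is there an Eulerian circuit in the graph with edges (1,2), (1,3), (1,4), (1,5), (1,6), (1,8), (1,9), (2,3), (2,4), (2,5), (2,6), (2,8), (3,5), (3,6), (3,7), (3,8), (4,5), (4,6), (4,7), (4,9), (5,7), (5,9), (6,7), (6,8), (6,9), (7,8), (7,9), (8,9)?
No (2 vertices have odd degree: {1, 6}; Eulerian circuit requires 0)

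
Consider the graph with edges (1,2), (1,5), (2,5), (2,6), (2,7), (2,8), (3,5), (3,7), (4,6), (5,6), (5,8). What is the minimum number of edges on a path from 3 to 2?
2 (path: 3 -> 5 -> 2, 2 edges)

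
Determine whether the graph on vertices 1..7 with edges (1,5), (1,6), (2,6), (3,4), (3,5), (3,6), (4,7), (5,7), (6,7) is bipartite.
Yes. Partition: {1, 2, 3, 7}, {4, 5, 6}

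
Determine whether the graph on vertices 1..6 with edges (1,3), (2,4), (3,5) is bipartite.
Yes. Partition: {1, 2, 5, 6}, {3, 4}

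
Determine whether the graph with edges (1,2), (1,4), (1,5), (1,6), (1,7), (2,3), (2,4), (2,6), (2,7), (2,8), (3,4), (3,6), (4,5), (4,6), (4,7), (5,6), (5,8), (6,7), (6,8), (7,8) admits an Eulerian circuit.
No (4 vertices have odd degree: {1, 3, 6, 7}; Eulerian circuit requires 0)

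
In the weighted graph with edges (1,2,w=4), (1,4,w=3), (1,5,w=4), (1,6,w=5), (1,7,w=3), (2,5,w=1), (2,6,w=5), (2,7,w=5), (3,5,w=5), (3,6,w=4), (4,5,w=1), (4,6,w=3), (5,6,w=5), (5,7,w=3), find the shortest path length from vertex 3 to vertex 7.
8 (path: 3 -> 5 -> 7; weights 5 + 3 = 8)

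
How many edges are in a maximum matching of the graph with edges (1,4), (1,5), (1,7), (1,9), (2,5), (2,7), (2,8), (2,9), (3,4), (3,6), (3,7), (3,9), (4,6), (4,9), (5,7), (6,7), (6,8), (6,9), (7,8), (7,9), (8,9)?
4 (matching: (1,7), (2,8), (3,9), (4,6); upper bound floor(n/2) = floor(9/2) = 4)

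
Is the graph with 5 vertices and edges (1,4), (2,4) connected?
No, it has 3 components: {1, 2, 4}, {3}, {5}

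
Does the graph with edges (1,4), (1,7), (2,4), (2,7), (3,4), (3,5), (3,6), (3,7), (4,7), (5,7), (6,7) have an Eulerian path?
Yes — and in fact it has an Eulerian circuit (the graph is connected and all 7 vertices have even degree)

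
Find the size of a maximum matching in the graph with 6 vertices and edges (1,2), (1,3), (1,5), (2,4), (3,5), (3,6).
3 (matching: (1,5), (2,4), (3,6); upper bound floor(n/2) = floor(6/2) = 3)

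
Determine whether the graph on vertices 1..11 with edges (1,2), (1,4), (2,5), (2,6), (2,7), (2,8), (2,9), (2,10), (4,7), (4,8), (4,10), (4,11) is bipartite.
Yes. Partition: {1, 3, 5, 6, 7, 8, 9, 10, 11}, {2, 4}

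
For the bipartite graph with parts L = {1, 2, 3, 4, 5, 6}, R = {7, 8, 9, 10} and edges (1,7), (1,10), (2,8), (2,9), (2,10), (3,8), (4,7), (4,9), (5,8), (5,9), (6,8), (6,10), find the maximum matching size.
4 (matching: (1,10), (2,9), (3,8), (4,7); upper bound min(|L|,|R|) = min(6,4) = 4)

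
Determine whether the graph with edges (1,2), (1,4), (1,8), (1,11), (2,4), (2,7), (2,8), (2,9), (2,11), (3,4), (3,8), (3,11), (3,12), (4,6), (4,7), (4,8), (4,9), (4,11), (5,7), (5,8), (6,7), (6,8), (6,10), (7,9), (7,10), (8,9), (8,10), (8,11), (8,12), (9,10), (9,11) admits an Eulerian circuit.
Yes (the graph is connected and all 12 vertices have even degree)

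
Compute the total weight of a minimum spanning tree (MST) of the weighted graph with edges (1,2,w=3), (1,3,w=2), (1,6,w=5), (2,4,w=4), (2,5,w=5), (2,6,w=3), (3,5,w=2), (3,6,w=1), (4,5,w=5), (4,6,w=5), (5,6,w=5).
12 (MST edges: (1,2,w=3), (1,3,w=2), (2,4,w=4), (3,5,w=2), (3,6,w=1); sum of weights 3 + 2 + 4 + 2 + 1 = 12)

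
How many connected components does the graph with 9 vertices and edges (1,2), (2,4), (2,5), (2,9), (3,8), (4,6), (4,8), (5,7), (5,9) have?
1 (components: {1, 2, 3, 4, 5, 6, 7, 8, 9})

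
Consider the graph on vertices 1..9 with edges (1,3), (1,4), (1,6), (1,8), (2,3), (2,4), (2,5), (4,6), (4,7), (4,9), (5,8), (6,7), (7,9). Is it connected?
Yes (BFS from 1 visits [1, 3, 4, 6, 8, 2, 7, 9, 5] — all 9 vertices reached)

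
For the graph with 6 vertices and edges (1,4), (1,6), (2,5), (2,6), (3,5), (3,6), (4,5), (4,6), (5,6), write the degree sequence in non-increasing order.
[5, 4, 3, 2, 2, 2] (degrees: deg(1)=2, deg(2)=2, deg(3)=2, deg(4)=3, deg(5)=4, deg(6)=5)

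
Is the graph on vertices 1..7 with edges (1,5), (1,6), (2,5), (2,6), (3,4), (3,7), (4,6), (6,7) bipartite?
Yes. Partition: {1, 2, 4, 7}, {3, 5, 6}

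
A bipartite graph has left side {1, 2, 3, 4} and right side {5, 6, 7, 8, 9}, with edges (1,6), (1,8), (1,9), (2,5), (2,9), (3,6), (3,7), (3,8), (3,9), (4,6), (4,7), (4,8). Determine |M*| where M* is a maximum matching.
4 (matching: (1,6), (2,9), (3,8), (4,7); upper bound min(|L|,|R|) = min(4,5) = 4)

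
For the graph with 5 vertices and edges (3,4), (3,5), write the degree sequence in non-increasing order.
[2, 1, 1, 0, 0] (degrees: deg(1)=0, deg(2)=0, deg(3)=2, deg(4)=1, deg(5)=1)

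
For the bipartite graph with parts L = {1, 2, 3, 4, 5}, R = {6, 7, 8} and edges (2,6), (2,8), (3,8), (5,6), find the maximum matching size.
2 (matching: (2,8), (5,6); upper bound min(|L|,|R|) = min(5,3) = 3)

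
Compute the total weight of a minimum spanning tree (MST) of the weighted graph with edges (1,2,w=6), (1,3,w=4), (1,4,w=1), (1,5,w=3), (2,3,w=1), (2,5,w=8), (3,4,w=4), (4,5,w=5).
9 (MST edges: (1,3,w=4), (1,4,w=1), (1,5,w=3), (2,3,w=1); sum of weights 4 + 1 + 3 + 1 = 9)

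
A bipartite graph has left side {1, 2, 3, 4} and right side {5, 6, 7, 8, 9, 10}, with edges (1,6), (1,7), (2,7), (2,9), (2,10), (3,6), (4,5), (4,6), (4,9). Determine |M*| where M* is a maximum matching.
4 (matching: (1,7), (2,10), (3,6), (4,9); upper bound min(|L|,|R|) = min(4,6) = 4)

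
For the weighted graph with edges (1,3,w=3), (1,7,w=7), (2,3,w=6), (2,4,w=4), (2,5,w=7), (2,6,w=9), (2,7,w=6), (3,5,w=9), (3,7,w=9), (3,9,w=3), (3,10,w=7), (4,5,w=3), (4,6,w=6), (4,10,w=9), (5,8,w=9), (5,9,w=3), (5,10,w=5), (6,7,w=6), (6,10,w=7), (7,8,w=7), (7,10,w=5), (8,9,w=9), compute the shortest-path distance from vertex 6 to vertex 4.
6 (path: 6 -> 4; weights 6 = 6)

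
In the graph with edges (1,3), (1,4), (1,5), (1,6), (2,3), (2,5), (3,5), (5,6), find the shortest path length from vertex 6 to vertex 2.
2 (path: 6 -> 5 -> 2, 2 edges)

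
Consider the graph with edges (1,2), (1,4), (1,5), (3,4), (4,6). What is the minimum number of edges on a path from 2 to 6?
3 (path: 2 -> 1 -> 4 -> 6, 3 edges)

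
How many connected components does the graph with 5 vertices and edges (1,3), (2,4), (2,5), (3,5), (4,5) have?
1 (components: {1, 2, 3, 4, 5})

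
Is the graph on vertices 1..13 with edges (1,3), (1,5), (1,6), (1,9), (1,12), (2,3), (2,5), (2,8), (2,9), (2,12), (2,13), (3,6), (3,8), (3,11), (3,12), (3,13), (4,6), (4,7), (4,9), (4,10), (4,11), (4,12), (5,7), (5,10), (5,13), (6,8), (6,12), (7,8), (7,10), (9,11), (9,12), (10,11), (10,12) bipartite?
No (odd cycle of length 3: 9 -> 1 -> 12 -> 9)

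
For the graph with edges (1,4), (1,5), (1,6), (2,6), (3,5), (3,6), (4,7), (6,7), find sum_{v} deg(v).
16 (handshake: sum of degrees = 2|E| = 2 x 8 = 16)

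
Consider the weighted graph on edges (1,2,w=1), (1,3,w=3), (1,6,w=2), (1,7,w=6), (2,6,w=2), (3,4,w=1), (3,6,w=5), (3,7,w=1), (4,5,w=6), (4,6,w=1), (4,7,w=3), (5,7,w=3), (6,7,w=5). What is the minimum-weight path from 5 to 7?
3 (path: 5 -> 7; weights 3 = 3)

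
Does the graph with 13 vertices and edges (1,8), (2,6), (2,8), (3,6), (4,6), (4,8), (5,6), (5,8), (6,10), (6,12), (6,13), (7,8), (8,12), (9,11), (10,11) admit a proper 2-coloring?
Yes. Partition: {1, 2, 3, 4, 5, 7, 9, 10, 12, 13}, {6, 8, 11}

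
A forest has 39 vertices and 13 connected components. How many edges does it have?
26 (Each of the 13 component trees on V_i vertices has V_i - 1 edges; summing gives V - C = 39 - 13 = 26)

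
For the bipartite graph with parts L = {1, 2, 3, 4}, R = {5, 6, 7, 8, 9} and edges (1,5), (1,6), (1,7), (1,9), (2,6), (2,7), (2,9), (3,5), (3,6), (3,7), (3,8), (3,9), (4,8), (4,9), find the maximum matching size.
4 (matching: (1,9), (2,7), (3,6), (4,8); upper bound min(|L|,|R|) = min(4,5) = 4)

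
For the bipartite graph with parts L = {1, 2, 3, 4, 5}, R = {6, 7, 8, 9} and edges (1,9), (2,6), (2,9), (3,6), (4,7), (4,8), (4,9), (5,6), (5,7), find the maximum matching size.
4 (matching: (1,9), (2,6), (4,8), (5,7); upper bound min(|L|,|R|) = min(5,4) = 4)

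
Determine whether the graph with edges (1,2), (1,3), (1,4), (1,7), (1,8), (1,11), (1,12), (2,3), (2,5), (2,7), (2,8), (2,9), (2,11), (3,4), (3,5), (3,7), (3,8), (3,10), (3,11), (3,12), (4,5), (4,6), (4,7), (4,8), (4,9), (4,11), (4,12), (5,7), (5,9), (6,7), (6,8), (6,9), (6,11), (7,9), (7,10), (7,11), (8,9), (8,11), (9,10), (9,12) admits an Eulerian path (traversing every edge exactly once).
No (10 vertices have odd degree: {1, 2, 3, 4, 5, 6, 7, 8, 10, 11}; Eulerian path requires 0 or 2)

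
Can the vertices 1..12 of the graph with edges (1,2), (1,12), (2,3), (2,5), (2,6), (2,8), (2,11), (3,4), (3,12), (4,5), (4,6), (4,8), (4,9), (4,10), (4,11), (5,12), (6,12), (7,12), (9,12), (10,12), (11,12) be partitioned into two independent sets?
Yes. Partition: {1, 3, 5, 6, 7, 8, 9, 10, 11}, {2, 4, 12}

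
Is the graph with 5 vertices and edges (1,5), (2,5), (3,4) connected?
No, it has 2 components: {1, 2, 5}, {3, 4}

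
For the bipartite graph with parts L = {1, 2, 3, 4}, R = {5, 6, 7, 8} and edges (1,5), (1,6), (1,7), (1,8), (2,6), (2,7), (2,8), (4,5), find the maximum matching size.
3 (matching: (1,8), (2,7), (4,5); upper bound min(|L|,|R|) = min(4,4) = 4)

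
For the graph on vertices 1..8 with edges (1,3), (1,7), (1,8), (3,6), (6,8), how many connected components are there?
4 (components: {1, 3, 6, 7, 8}, {2}, {4}, {5})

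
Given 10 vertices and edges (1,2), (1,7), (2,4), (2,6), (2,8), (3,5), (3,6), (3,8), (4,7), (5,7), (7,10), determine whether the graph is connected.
No, it has 2 components: {1, 2, 3, 4, 5, 6, 7, 8, 10}, {9}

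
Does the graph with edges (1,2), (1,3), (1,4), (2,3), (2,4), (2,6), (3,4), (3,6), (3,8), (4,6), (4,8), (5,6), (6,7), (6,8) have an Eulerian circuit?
No (6 vertices have odd degree: {1, 3, 4, 5, 7, 8}; Eulerian circuit requires 0)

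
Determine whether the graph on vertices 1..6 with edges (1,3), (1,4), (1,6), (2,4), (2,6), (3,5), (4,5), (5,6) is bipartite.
Yes. Partition: {1, 2, 5}, {3, 4, 6}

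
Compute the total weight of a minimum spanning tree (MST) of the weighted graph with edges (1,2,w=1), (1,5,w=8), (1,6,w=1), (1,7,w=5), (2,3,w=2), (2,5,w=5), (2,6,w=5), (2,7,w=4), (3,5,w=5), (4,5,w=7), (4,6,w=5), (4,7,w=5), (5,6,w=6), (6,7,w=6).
18 (MST edges: (1,2,w=1), (1,6,w=1), (2,3,w=2), (2,5,w=5), (2,7,w=4), (4,6,w=5); sum of weights 1 + 1 + 2 + 5 + 4 + 5 = 18)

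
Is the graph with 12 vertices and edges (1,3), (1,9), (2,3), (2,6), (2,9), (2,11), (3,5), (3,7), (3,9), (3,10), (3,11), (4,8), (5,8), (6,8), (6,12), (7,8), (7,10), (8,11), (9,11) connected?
Yes (BFS from 1 visits [1, 3, 9, 2, 5, 7, 10, 11, 6, 8, 12, 4] — all 12 vertices reached)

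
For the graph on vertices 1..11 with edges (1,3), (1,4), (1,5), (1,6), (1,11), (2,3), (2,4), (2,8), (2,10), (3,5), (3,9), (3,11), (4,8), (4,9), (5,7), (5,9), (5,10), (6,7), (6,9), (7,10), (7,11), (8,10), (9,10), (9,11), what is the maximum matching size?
5 (matching: (1,11), (2,8), (3,9), (5,10), (6,7); upper bound floor(n/2) = floor(11/2) = 5)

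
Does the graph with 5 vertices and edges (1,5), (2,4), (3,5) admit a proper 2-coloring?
Yes. Partition: {1, 2, 3}, {4, 5}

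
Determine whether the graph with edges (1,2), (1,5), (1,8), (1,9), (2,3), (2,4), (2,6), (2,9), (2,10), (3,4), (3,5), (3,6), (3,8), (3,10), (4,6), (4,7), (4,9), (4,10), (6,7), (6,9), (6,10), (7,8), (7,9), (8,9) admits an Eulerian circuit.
Yes (the graph is connected and all 10 vertices have even degree)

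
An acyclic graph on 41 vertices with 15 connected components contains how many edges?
26 (Each of the 15 component trees on V_i vertices has V_i - 1 edges; summing gives V - C = 41 - 15 = 26)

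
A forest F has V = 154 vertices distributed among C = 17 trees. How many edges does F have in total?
137 (Each of the 17 component trees on V_i vertices has V_i - 1 edges; summing gives V - C = 154 - 17 = 137)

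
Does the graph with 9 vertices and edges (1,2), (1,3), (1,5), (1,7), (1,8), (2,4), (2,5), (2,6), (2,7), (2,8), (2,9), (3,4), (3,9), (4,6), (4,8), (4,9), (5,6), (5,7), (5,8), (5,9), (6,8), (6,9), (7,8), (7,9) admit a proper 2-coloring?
No (odd cycle of length 3: 5 -> 1 -> 7 -> 5)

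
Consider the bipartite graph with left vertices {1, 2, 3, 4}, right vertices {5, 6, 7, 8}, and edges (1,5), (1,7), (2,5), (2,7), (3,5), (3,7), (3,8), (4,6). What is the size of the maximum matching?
4 (matching: (1,7), (2,5), (3,8), (4,6); upper bound min(|L|,|R|) = min(4,4) = 4)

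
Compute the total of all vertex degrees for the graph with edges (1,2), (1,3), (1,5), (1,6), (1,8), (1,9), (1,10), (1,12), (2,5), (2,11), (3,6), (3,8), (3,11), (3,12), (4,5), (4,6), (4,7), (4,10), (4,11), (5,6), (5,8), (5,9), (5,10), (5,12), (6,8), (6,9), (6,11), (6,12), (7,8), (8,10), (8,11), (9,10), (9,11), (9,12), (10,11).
70 (handshake: sum of degrees = 2|E| = 2 x 35 = 70)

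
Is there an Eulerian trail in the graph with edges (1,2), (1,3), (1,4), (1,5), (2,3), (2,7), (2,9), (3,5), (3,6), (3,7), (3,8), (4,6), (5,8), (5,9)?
Yes — and in fact it has an Eulerian circuit (the graph is connected and all 9 vertices have even degree)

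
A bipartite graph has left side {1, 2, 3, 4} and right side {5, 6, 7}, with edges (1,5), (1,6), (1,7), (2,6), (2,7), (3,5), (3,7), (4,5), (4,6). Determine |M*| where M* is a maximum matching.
3 (matching: (1,7), (2,6), (3,5); upper bound min(|L|,|R|) = min(4,3) = 3)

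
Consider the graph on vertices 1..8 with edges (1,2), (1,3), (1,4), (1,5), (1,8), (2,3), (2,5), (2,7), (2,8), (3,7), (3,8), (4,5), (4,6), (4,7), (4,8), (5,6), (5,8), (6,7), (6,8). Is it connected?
Yes (BFS from 1 visits [1, 2, 3, 4, 5, 8, 7, 6] — all 8 vertices reached)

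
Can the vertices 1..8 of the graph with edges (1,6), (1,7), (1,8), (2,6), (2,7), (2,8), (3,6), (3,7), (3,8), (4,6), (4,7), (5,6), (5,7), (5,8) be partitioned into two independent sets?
Yes. Partition: {1, 2, 3, 4, 5}, {6, 7, 8}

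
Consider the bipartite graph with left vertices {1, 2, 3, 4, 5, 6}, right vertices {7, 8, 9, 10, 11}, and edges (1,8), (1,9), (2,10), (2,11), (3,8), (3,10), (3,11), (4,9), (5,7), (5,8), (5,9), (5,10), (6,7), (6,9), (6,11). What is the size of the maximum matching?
5 (matching: (1,9), (2,11), (3,10), (5,8), (6,7); upper bound min(|L|,|R|) = min(6,5) = 5)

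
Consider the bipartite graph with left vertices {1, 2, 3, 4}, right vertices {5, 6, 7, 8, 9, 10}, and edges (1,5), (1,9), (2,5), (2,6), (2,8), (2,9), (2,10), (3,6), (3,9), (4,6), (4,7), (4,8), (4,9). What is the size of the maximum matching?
4 (matching: (1,9), (2,10), (3,6), (4,8); upper bound min(|L|,|R|) = min(4,6) = 4)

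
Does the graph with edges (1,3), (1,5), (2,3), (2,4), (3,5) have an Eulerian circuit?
No (2 vertices have odd degree: {3, 4}; Eulerian circuit requires 0)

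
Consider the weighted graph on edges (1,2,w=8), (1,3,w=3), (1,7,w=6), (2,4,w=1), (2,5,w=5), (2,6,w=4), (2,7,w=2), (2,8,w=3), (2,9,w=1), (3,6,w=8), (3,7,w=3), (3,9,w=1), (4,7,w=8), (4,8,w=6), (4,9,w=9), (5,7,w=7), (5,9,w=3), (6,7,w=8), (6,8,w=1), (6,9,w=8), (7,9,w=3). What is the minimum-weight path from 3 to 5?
4 (path: 3 -> 9 -> 5; weights 1 + 3 = 4)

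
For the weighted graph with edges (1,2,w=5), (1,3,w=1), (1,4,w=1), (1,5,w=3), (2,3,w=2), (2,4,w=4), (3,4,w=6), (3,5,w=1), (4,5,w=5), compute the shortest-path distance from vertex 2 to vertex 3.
2 (path: 2 -> 3; weights 2 = 2)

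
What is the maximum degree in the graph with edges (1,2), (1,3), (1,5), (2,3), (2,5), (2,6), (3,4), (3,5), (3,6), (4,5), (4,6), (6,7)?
5 (attained at vertex 3)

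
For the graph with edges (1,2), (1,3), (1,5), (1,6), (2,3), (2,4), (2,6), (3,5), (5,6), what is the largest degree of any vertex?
4 (attained at vertices 1, 2)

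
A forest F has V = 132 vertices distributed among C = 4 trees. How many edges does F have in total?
128 (Each of the 4 component trees on V_i vertices has V_i - 1 edges; summing gives V - C = 132 - 4 = 128)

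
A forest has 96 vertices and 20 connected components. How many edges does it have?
76 (Each of the 20 component trees on V_i vertices has V_i - 1 edges; summing gives V - C = 96 - 20 = 76)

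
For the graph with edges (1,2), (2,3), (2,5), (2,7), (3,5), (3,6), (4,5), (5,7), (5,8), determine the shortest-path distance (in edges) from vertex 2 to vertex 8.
2 (path: 2 -> 5 -> 8, 2 edges)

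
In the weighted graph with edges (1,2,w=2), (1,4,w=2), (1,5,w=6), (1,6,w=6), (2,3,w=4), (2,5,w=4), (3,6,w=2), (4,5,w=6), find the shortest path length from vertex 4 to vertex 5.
6 (path: 4 -> 5; weights 6 = 6)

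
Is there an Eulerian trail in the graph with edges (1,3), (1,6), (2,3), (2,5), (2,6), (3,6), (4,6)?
No (4 vertices have odd degree: {2, 3, 4, 5}; Eulerian path requires 0 or 2)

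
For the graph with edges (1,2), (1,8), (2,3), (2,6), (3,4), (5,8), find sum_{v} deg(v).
12 (handshake: sum of degrees = 2|E| = 2 x 6 = 12)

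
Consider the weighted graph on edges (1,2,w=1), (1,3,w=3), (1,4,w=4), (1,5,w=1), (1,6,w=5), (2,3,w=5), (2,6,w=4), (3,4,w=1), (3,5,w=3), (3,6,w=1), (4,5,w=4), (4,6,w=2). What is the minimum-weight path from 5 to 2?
2 (path: 5 -> 1 -> 2; weights 1 + 1 = 2)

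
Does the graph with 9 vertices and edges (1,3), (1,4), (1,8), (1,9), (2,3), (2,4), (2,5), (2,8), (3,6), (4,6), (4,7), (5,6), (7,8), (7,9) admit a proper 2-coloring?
Yes. Partition: {1, 2, 6, 7}, {3, 4, 5, 8, 9}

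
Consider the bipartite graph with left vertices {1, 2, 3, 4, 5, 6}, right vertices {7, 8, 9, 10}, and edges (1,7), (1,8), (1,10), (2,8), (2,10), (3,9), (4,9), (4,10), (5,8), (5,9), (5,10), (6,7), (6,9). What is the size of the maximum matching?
4 (matching: (1,10), (2,8), (3,9), (6,7); upper bound min(|L|,|R|) = min(6,4) = 4)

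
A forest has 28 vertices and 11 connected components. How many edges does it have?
17 (Each of the 11 component trees on V_i vertices has V_i - 1 edges; summing gives V - C = 28 - 11 = 17)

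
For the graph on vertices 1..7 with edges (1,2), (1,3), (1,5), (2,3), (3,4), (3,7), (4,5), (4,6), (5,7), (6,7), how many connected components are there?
1 (components: {1, 2, 3, 4, 5, 6, 7})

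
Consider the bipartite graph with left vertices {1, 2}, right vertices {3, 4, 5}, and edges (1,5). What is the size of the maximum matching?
1 (matching: (1,5); upper bound min(|L|,|R|) = min(2,3) = 2)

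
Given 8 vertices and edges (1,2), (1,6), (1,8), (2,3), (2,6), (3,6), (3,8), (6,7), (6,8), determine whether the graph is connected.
No, it has 3 components: {1, 2, 3, 6, 7, 8}, {4}, {5}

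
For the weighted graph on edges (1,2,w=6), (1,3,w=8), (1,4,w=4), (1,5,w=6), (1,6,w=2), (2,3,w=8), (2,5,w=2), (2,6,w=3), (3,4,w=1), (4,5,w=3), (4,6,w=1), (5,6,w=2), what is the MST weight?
8 (MST edges: (1,6,w=2), (2,5,w=2), (3,4,w=1), (4,6,w=1), (5,6,w=2); sum of weights 2 + 2 + 1 + 1 + 2 = 8)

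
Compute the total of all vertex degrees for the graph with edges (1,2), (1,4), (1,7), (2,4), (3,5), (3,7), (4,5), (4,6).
16 (handshake: sum of degrees = 2|E| = 2 x 8 = 16)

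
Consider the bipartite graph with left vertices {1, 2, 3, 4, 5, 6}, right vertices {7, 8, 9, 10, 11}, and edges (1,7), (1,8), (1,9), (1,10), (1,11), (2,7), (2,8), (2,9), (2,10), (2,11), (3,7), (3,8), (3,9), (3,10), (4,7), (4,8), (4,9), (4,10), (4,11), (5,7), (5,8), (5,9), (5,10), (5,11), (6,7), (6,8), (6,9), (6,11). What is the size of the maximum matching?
5 (matching: (1,11), (2,10), (3,9), (4,8), (5,7); upper bound min(|L|,|R|) = min(6,5) = 5)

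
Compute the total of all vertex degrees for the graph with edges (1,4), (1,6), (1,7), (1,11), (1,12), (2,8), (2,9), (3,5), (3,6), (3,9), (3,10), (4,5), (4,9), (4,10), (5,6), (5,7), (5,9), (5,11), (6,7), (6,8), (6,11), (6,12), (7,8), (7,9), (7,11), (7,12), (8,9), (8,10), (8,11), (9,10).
60 (handshake: sum of degrees = 2|E| = 2 x 30 = 60)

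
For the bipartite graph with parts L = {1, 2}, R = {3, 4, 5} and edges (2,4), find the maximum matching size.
1 (matching: (2,4); upper bound min(|L|,|R|) = min(2,3) = 2)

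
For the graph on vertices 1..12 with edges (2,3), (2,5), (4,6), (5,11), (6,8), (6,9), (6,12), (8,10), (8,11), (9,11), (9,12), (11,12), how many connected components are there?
3 (components: {1}, {2, 3, 4, 5, 6, 8, 9, 10, 11, 12}, {7})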